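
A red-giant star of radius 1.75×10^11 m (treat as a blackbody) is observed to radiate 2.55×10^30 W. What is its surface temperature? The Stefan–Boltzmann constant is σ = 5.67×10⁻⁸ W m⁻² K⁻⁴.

A = 4πr² = 4π × (1.75×10^11)² = 3.85×10^23 m².
From P = σAT⁴, T = (P / σA)^(1/4) = (2.55×10^30 / (5.67×10⁻⁸ × 3.85×10^23))^(1/4).
T = (1.17×10^14)^(1/4) = 3290 K.

T ≈ 3290 K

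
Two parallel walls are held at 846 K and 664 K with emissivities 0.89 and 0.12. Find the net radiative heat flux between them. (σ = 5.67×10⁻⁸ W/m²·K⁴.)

For two large parallel gray plates, q = σ(T₁⁴ − T₂⁴) / (1/ε₁ + 1/ε₂ − 1).
1/ε₁ + 1/ε₂ − 1 = 1/0.89 + 1/0.12 − 1 = 8.457.
T₁⁴ − T₂⁴ = 5.12×10^11 − 1.94×10^11 = 3.18×10^11 K⁴.
q = 5.67×10⁻⁸ × 3.18×10^11 / 8.457 = 2130 W/m².

q ≈ 2130 W/m²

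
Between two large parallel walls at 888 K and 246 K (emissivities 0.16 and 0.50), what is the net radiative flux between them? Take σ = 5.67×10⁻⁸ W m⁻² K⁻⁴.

q ≈ 4830 W/m²

For two large parallel gray plates, q = σ(T₁⁴ − T₂⁴) / (1/ε₁ + 1/ε₂ − 1).
1/ε₁ + 1/ε₂ − 1 = 1/0.16 + 1/0.50 − 1 = 7.250.
T₁⁴ − T₂⁴ = 6.22×10^11 − 3.66×10^9 = 6.18×10^11 K⁴.
q = 5.67×10⁻⁸ × 6.18×10^11 / 7.250 = 4830 W/m².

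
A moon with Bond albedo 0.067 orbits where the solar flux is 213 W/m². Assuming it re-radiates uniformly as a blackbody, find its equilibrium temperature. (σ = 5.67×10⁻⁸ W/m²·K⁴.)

T ≈ 172 K

Power absorbed = (1−a)S·πR²; power emitted = 4πR²σT⁴. Equating and cancelling πR²:
T = ((1−a)S / 4σ)^(1/4) = (199 / (4 × 5.67×10⁻⁸))^(1/4) = (8.76×10^8)^(1/4).
T = 172 K.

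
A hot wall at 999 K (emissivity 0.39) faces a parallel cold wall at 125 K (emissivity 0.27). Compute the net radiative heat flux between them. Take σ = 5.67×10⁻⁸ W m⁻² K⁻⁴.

q ≈ 10700 W/m²

For two large parallel gray plates, q = σ(T₁⁴ − T₂⁴) / (1/ε₁ + 1/ε₂ − 1).
1/ε₁ + 1/ε₂ − 1 = 1/0.39 + 1/0.27 − 1 = 5.268.
T₁⁴ − T₂⁴ = 9.96×10^11 − 2.44×10^8 = 9.96×10^11 K⁴.
q = 5.67×10⁻⁸ × 9.96×10^11 / 5.268 = 10700 W/m².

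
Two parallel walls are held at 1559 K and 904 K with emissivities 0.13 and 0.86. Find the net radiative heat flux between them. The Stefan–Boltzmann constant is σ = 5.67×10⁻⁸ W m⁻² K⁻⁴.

q ≈ 37800 W/m²

For two large parallel gray plates, q = σ(T₁⁴ − T₂⁴) / (1/ε₁ + 1/ε₂ − 1).
1/ε₁ + 1/ε₂ − 1 = 1/0.13 + 1/0.86 − 1 = 7.855.
T₁⁴ − T₂⁴ = 5.91×10^12 − 6.68×10^11 = 5.24×10^12 K⁴.
q = 5.67×10⁻⁸ × 5.24×10^12 / 7.855 = 37800 W/m².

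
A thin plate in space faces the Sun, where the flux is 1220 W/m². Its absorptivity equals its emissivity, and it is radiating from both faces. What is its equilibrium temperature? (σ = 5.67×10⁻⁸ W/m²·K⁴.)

T ≈ 322 K

Absorbed flux αS = emitted flux 2εσT⁴ per unit area; with α = ε this gives T = (S/2σ)^(1/4).
T = (1220 / (2 × 5.67×10⁻⁸))^(1/4) = (1.08×10^10)^(1/4).
T = 322 K.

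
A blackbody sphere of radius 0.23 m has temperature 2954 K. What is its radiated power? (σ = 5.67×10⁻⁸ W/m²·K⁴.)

P ≈ 2.87×10^6 W

A = 4πr² = 4π × (0.23)² = 0.665 m².
P = σAT⁴ = 5.67×10⁻⁸ × 0.665 × (2954)⁴ = 5.67×10⁻⁸ × 0.665 × 7.61×10^13.
P = 2.87×10^6 W.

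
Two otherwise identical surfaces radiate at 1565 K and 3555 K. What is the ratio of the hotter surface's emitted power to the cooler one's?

ratio ≈ 26.6

P ∝ T⁴, so the ratio is (3555/1565)⁴ = (2.272)⁴ = 26.6.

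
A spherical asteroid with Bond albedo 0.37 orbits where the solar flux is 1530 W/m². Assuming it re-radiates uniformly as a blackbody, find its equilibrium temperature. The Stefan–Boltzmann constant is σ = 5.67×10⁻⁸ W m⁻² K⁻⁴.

T ≈ 255 K

Power absorbed = (1−a)S·πR²; power emitted = 4πR²σT⁴. Equating and cancelling πR²:
T = ((1−a)S / 4σ)^(1/4) = (964 / (4 × 5.67×10⁻⁸))^(1/4) = (4.25×10^9)^(1/4).
T = 255 K.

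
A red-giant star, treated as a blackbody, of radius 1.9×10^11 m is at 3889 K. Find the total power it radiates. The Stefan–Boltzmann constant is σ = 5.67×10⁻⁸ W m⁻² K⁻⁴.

A = 4πr² = 4π × (1.9×10^11)² = 4.54×10^23 m².
P = σAT⁴ = 5.67×10⁻⁸ × 4.54×10^23 × (3889)⁴ = 5.67×10⁻⁸ × 4.54×10^23 × 2.29×10^14.
P = 5.88×10^30 W.

P ≈ 5.88×10^30 W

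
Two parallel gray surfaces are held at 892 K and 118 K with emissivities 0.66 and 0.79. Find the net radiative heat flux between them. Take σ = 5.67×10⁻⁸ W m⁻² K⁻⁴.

q ≈ 20100 W/m²

For two large parallel gray plates, q = σ(T₁⁴ − T₂⁴) / (1/ε₁ + 1/ε₂ − 1).
1/ε₁ + 1/ε₂ − 1 = 1/0.66 + 1/0.79 − 1 = 1.781.
T₁⁴ − T₂⁴ = 6.33×10^11 − 1.94×10^8 = 6.33×10^11 K⁴.
q = 5.67×10⁻⁸ × 6.33×10^11 / 1.781 = 20100 W/m².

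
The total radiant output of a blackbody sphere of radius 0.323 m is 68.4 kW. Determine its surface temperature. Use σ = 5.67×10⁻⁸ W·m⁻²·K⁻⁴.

T ≈ 979 K

A = 4πr² = 4π × (0.323)² = 1.31 m².
From P = σAT⁴, T = (P / σA)^(1/4) = (68400 / (5.67×10⁻⁸ × 1.31))^(1/4).
T = (9.20×10^11)^(1/4) = 979 K.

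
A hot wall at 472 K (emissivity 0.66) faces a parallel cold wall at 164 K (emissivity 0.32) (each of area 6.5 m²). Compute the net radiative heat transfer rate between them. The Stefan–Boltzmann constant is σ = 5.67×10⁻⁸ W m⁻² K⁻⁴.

For two large parallel gray plates, q = σ(T₁⁴ − T₂⁴) / (1/ε₁ + 1/ε₂ − 1).
1/ε₁ + 1/ε₂ − 1 = 1/0.66 + 1/0.32 − 1 = 3.640.
T₁⁴ − T₂⁴ = 4.96×10^10 − 7.23×10^8 = 4.89×10^10 K⁴.
q = 5.67×10⁻⁸ × 4.89×10^10 / 3.640 = 762 W/m².
Q = q·A = 762 × 6.5 = 4950 W.

Q ≈ 4950 W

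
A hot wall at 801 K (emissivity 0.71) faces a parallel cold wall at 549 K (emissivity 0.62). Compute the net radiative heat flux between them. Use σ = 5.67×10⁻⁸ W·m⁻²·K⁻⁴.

For two large parallel gray plates, q = σ(T₁⁴ − T₂⁴) / (1/ε₁ + 1/ε₂ − 1).
1/ε₁ + 1/ε₂ − 1 = 1/0.71 + 1/0.62 − 1 = 2.021.
T₁⁴ − T₂⁴ = 4.12×10^11 − 9.08×10^10 = 3.21×10^11 K⁴.
q = 5.67×10⁻⁸ × 3.21×10^11 / 2.021 = 9000 W/m².

q ≈ 9000 W/m²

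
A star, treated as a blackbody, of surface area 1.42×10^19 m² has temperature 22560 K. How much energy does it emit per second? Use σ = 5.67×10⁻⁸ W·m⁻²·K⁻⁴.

P = σAT⁴ = 5.67×10⁻⁸ × 1.42×10^19 × (22560)⁴ = 5.67×10⁻⁸ × 1.42×10^19 × 2.59×10^17.
P = 2.09×10^29 W.

P ≈ 2.09×10^29 W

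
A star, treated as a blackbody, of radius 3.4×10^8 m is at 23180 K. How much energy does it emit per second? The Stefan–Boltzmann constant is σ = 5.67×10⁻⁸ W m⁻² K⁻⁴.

A = 4πr² = 4π × (3.4×10^8)² = 1.45×10^18 m².
P = σAT⁴ = 5.67×10⁻⁸ × 1.45×10^18 × (23180)⁴ = 5.67×10⁻⁸ × 1.45×10^18 × 2.89×10^17.
P = 2.38×10^28 W.

P ≈ 2.38×10^28 W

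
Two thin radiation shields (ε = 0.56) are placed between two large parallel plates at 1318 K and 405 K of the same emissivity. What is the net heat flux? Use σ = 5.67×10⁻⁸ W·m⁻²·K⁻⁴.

q ≈ 22000 W/m²

Each of the 3 gaps contributes resistance (2/ε − 1) = 2/0.56 − 1 = 2.571; total = 7.714.
q = σ(T₁⁴ − T₂⁴) / 7.714 = 5.67×10⁻⁸ × 2.99×10^12 / 7.714 = 22000 W/m².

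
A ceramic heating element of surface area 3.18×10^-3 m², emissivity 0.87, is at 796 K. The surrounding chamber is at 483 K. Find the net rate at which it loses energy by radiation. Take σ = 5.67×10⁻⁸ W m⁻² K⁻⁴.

Q = εσA(T⁴ − T_s⁴). T⁴ − T_s⁴ = (796)⁴ − (483)⁴ = 4.01×10^11 − 5.44×10^10 = 3.47×10^11 K⁴.
Q = 0.87 × 5.67×10⁻⁸ × 3.18×10^-3 × 3.47×10^11 = 54.4 W.

Q ≈ 54.4 W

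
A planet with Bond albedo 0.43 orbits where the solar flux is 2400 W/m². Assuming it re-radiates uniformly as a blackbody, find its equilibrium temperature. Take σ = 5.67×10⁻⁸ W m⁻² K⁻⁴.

Power absorbed = (1−a)S·πR²; power emitted = 4πR²σT⁴. Equating and cancelling πR²:
T = ((1−a)S / 4σ)^(1/4) = (1370 / (4 × 5.67×10⁻⁸))^(1/4) = (6.03×10^9)^(1/4).
T = 279 K.

T ≈ 279 K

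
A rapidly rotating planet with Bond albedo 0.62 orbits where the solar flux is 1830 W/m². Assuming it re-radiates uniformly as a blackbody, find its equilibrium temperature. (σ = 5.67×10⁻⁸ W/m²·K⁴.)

Power absorbed = (1−a)S·πR²; power emitted = 4πR²σT⁴. Equating and cancelling πR²:
T = ((1−a)S / 4σ)^(1/4) = (695 / (4 × 5.67×10⁻⁸))^(1/4) = (3.07×10^9)^(1/4).
T = 235 K.

T ≈ 235 K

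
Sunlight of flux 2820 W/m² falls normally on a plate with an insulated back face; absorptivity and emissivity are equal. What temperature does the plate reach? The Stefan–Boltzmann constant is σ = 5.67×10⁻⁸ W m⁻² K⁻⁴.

Absorbed flux αS = emitted flux εσT⁴ (one radiating face); with α = ε, T = (S/σ)^(1/4).
T = (2820 / 5.67×10⁻⁸)^(1/4) = (4.97×10^10)^(1/4).
T = 472 K.

T ≈ 472 K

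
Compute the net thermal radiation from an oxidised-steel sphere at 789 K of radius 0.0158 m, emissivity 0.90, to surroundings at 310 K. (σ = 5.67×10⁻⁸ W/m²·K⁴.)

A = 4πr² = 4π × (0.0158)² = 3.14×10^-3 m².
Q = εσA(T⁴ − T_s⁴). T⁴ − T_s⁴ = (789)⁴ − (310)⁴ = 3.88×10^11 − 9.24×10^9 = 3.78×10^11 K⁴.
Q = 0.90 × 5.67×10⁻⁸ × 3.14×10^-3 × 3.78×10^11 = 60.6 W.

Q ≈ 60.6 W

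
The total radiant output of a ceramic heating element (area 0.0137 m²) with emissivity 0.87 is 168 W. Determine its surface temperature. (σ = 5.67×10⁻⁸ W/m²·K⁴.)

T ≈ 706 K

From P = εσAT⁴, T = (P / εσA)^(1/4) = (168 / (0.87 × 5.67×10⁻⁸ × 0.0137))^(1/4).
T = (2.49×10^11)^(1/4) = 706 K.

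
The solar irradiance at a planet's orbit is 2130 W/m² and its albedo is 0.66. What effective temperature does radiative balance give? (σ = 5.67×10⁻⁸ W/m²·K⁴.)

T ≈ 238 K

Power absorbed = (1−a)S·πR²; power emitted = 4πR²σT⁴. Equating and cancelling πR²:
T = ((1−a)S / 4σ)^(1/4) = (724 / (4 × 5.67×10⁻⁸))^(1/4) = (3.19×10^9)^(1/4).
T = 238 K.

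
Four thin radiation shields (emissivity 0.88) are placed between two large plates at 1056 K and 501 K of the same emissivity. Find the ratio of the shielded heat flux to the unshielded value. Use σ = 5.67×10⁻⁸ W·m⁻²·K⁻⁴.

With N identical shields there are N+1 = 5 gaps in series, each with the same radiative resistance, so the flux falls to 1/(N+1) of its unshielded value.

ratio ≈ 0.200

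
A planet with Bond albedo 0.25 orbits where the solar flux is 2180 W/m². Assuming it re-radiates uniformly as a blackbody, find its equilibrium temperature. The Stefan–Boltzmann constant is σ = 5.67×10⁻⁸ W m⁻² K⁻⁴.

T ≈ 291 K

Power absorbed = (1−a)S·πR²; power emitted = 4πR²σT⁴. Equating and cancelling πR²:
T = ((1−a)S / 4σ)^(1/4) = (1640 / (4 × 5.67×10⁻⁸))^(1/4) = (7.21×10^9)^(1/4).
T = 291 K.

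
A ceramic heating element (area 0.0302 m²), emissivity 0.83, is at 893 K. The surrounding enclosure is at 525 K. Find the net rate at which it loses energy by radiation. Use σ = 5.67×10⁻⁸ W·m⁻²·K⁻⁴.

Q = εσA(T⁴ − T_s⁴). T⁴ − T_s⁴ = (893)⁴ − (525)⁴ = 6.36×10^11 − 7.60×10^10 = 5.60×10^11 K⁴.
Q = 0.83 × 5.67×10⁻⁸ × 0.0302 × 5.60×10^11 = 796 W.

Q ≈ 796 W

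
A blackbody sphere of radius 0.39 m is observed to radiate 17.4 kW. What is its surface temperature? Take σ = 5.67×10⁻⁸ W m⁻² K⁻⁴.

T ≈ 633 K

A = 4πr² = 4π × (0.39)² = 1.91 m².
From P = σAT⁴, T = (P / σA)^(1/4) = (17400 / (5.67×10⁻⁸ × 1.91))^(1/4).
T = (1.61×10^11)^(1/4) = 633 K.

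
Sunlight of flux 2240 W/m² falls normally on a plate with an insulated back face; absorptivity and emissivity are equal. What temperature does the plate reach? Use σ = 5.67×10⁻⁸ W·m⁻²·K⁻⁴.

Absorbed flux αS = emitted flux εσT⁴ (one radiating face); with α = ε, T = (S/σ)^(1/4).
T = (2240 / 5.67×10⁻⁸)^(1/4) = (3.95×10^10)^(1/4).
T = 446 K.

T ≈ 446 K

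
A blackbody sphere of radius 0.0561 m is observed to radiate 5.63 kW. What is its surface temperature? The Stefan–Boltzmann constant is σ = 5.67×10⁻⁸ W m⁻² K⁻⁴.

T ≈ 1260 K

A = 4πr² = 4π × (0.0561)² = 0.0395 m².
From P = σAT⁴, T = (P / σA)^(1/4) = (5630 / (5.67×10⁻⁸ × 0.0395))^(1/4).
T = (2.51×10^12)^(1/4) = 1260 K.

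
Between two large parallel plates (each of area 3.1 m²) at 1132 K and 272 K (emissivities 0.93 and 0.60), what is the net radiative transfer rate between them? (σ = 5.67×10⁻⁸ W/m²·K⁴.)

For two large parallel gray plates, q = σ(T₁⁴ − T₂⁴) / (1/ε₁ + 1/ε₂ − 1).
1/ε₁ + 1/ε₂ − 1 = 1/0.93 + 1/0.60 − 1 = 1.742.
T₁⁴ − T₂⁴ = 1.64×10^12 − 5.47×10^9 = 1.64×10^12 K⁴.
q = 5.67×10⁻⁸ × 1.64×10^12 / 1.742 = 53300 W/m².
Q = q·A = 53300 × 3.1 = 1.65×10^5 W.

Q ≈ 1.65×10^5 W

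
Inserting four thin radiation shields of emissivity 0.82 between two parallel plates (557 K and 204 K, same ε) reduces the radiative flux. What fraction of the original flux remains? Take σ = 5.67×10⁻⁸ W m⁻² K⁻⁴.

With N identical shields there are N+1 = 5 gaps in series, each with the same radiative resistance, so the flux falls to 1/(N+1) of its unshielded value.

ratio ≈ 0.200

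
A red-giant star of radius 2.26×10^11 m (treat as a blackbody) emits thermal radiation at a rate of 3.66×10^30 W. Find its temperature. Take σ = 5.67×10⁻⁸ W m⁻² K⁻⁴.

A = 4πr² = 4π × (2.26×10^11)² = 6.42×10^23 m².
From P = σAT⁴, T = (P / σA)^(1/4) = (3.66×10^30 / (5.67×10⁻⁸ × 6.42×10^23))^(1/4).
T = (1.01×10^14)^(1/4) = 3170 K.

T ≈ 3170 K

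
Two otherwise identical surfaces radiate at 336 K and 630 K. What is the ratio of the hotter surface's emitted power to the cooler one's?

ratio ≈ 12.4

P ∝ T⁴, so the ratio is (630/336)⁴ = (1.875)⁴ = 12.4.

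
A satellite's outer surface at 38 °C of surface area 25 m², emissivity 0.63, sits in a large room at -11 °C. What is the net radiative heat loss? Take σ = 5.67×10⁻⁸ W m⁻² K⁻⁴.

Q ≈ 4150 W

Convert: 38 °C = 311 K; -11 °C = 262 K.
Q = εσA(T⁴ − T_s⁴). T⁴ − T_s⁴ = (311)⁴ − (262)⁴ = 9.35×10^9 − 4.71×10^9 = 4.64×10^9 K⁴.
Q = 0.63 × 5.67×10⁻⁸ × 25.0 × 4.64×10^9 = 4150 W.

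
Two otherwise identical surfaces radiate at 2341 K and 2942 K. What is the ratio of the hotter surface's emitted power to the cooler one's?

ratio ≈ 2.49

P ∝ T⁴, so the ratio is (2942/2341)⁴ = (1.257)⁴ = 2.49.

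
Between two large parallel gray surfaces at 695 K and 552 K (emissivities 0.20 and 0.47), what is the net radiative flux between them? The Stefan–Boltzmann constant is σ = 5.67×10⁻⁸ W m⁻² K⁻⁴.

For two large parallel gray plates, q = σ(T₁⁴ − T₂⁴) / (1/ε₁ + 1/ε₂ − 1).
1/ε₁ + 1/ε₂ − 1 = 1/0.20 + 1/0.47 − 1 = 6.128.
T₁⁴ − T₂⁴ = 2.33×10^11 − 9.28×10^10 = 1.40×10^11 K⁴.
q = 5.67×10⁻⁸ × 1.40×10^11 / 6.128 = 1300 W/m².

q ≈ 1300 W/m²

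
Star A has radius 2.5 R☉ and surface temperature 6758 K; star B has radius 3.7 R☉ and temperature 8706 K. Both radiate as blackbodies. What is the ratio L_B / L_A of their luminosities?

L_B/L_A ≈ 6.03

L = 4πR²σT⁴ ∝ R²T⁴, so L_B/L_A = (3.7/2.5)² × (8706/6758)⁴ = 2.19 × 2.75 = 6.03.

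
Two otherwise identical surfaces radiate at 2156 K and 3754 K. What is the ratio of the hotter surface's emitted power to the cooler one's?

ratio ≈ 9.19

P ∝ T⁴, so the ratio is (3754/2156)⁴ = (1.741)⁴ = 9.19.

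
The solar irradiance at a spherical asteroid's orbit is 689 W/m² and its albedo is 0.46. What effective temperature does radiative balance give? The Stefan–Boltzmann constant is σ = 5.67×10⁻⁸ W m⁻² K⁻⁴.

Power absorbed = (1−a)S·πR²; power emitted = 4πR²σT⁴. Equating and cancelling πR²:
T = ((1−a)S / 4σ)^(1/4) = (372 / (4 × 5.67×10⁻⁸))^(1/4) = (1.64×10^9)^(1/4).
T = 201 K.

T ≈ 201 K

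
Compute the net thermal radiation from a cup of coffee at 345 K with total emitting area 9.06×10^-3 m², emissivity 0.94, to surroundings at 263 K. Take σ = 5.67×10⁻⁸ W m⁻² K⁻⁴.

Q ≈ 4.53 W

Q = εσA(T⁴ − T_s⁴). T⁴ − T_s⁴ = (345)⁴ − (263)⁴ = 1.42×10^10 − 4.78×10^9 = 9.38×10^9 K⁴.
Q = 0.94 × 5.67×10⁻⁸ × 9.06×10^-3 × 9.38×10^9 = 4.53 W.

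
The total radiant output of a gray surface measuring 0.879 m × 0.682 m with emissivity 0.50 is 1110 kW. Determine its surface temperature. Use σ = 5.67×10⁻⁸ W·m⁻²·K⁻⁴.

A = 0.879 × 0.682 = 0.599 m².
From P = εσAT⁴, T = (P / εσA)^(1/4) = (1.11×10^6 / (0.50 × 5.67×10⁻⁸ × 0.599))^(1/4).
T = (6.53×10^13)^(1/4) = 2840 K.

T ≈ 2840 K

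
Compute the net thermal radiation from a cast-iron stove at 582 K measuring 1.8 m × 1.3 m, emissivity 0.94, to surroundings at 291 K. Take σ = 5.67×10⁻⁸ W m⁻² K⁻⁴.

A = 1.8 × 1.3 = 2.34 m².
Q = εσA(T⁴ − T_s⁴). T⁴ − T_s⁴ = (582)⁴ − (291)⁴ = 1.15×10^11 − 7.17×10^9 = 1.08×10^11 K⁴.
Q = 0.94 × 5.67×10⁻⁸ × 2.34 × 1.08×10^11 = 13400 W.

Q ≈ 13400 W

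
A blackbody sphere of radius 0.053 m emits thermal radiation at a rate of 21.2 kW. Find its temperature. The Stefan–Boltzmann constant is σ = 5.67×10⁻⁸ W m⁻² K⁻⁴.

A = 4πr² = 4π × (0.053)² = 0.0353 m².
From P = σAT⁴, T = (P / σA)^(1/4) = (21200 / (5.67×10⁻⁸ × 0.0353))^(1/4).
T = (1.06×10^13)^(1/4) = 1800 K.

T ≈ 1800 K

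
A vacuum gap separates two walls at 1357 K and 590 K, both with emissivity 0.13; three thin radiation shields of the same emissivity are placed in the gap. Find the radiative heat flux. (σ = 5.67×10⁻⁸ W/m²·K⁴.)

q ≈ 3220 W/m²

Each of the 4 gaps contributes resistance (2/ε − 1) = 2/0.13 − 1 = 14.38; total = 57.54.
q = σ(T₁⁴ − T₂⁴) / 57.54 = 5.67×10⁻⁸ × 3.27×10^12 / 57.54 = 3220 W/m².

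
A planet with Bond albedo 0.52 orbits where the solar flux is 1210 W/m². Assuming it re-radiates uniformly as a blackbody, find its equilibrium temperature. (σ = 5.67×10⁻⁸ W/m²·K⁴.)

Power absorbed = (1−a)S·πR²; power emitted = 4πR²σT⁴. Equating and cancelling πR²:
T = ((1−a)S / 4σ)^(1/4) = (581 / (4 × 5.67×10⁻⁸))^(1/4) = (2.56×10^9)^(1/4).
T = 225 K.

T ≈ 225 K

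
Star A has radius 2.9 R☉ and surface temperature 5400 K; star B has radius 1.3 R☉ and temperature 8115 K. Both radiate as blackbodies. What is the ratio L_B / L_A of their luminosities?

L_B/L_A ≈ 1.02

L = 4πR²σT⁴ ∝ R²T⁴, so L_B/L_A = (1.3/2.9)² × (8115/5400)⁴ = 0.201 × 5.10 = 1.02.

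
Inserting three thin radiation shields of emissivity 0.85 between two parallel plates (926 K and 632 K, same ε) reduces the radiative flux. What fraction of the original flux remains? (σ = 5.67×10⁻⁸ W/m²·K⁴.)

ratio ≈ 0.250

With N identical shields there are N+1 = 4 gaps in series, each with the same radiative resistance, so the flux falls to 1/(N+1) of its unshielded value.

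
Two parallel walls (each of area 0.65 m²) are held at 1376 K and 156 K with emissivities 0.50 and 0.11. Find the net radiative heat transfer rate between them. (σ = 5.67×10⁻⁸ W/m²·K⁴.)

Q ≈ 13100 W

For two large parallel gray plates, q = σ(T₁⁴ − T₂⁴) / (1/ε₁ + 1/ε₂ − 1).
1/ε₁ + 1/ε₂ − 1 = 1/0.50 + 1/0.11 − 1 = 10.09.
T₁⁴ − T₂⁴ = 3.58×10^12 − 5.92×10^8 = 3.58×10^12 K⁴.
q = 5.67×10⁻⁸ × 3.58×10^12 / 10.09 = 20100 W/m².
Q = q·A = 20100 × 0.65 = 13100 W.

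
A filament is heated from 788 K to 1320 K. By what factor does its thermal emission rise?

ratio ≈ 7.87

P ∝ T⁴, so the ratio is (1320/788)⁴ = (1.675)⁴ = 7.87.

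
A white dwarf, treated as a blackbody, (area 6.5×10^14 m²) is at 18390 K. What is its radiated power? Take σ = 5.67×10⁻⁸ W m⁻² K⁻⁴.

P ≈ 4.22×10^24 W

P = σAT⁴ = 5.67×10⁻⁸ × 6.50×10^14 × (18390)⁴ = 5.67×10⁻⁸ × 6.50×10^14 × 1.14×10^17.
P = 4.22×10^24 W.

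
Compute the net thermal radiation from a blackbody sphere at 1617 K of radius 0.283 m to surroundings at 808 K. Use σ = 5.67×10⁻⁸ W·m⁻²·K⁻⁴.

Q ≈ 3.66×10^5 W

A = 4πr² = 4π × (0.283)² = 1.01 m².
Q = σA(T⁴ − T_s⁴). T⁴ − T_s⁴ = (1617)⁴ − (808)⁴ = 6.84×10^12 − 4.26×10^11 = 6.41×10^12 K⁴.
Q = 5.67×10⁻⁸ × 1.01 × 6.41×10^12 = 3.66×10^5 W.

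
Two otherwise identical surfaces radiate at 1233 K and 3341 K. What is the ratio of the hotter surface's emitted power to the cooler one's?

P ∝ T⁴, so the ratio is (3341/1233)⁴ = (2.710)⁴ = 53.9.

ratio ≈ 53.9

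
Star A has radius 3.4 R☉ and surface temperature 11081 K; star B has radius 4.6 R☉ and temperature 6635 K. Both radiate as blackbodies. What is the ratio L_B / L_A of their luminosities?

L = 4πR²σT⁴ ∝ R²T⁴, so L_B/L_A = (4.6/3.4)² × (6635/11081)⁴ = 1.83 × 0.129 = 0.235.

L_B/L_A ≈ 0.235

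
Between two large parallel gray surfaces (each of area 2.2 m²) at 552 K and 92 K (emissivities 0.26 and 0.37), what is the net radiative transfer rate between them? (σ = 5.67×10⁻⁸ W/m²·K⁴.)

Q ≈ 2090 W

For two large parallel gray plates, q = σ(T₁⁴ − T₂⁴) / (1/ε₁ + 1/ε₂ − 1).
1/ε₁ + 1/ε₂ − 1 = 1/0.26 + 1/0.37 − 1 = 5.549.
T₁⁴ − T₂⁴ = 9.28×10^10 − 7.16×10^7 = 9.28×10^10 K⁴.
q = 5.67×10⁻⁸ × 9.28×10^10 / 5.549 = 948 W/m².
Q = q·A = 948 × 2.2 = 2090 W.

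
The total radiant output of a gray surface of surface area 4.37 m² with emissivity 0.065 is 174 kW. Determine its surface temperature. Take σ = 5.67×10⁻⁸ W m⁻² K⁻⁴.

From P = εσAT⁴, T = (P / εσA)^(1/4) = (1.74×10^5 / (0.065 × 5.67×10⁻⁸ × 4.37))^(1/4).
T = (1.08×10^13)^(1/4) = 1810 K.

T ≈ 1810 K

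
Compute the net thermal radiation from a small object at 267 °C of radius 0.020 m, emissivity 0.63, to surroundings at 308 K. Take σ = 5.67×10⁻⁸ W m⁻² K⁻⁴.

Q ≈ 13.7 W

A = 4πr² = 4π × (0.020)² = 5.03×10^-3 m².
Convert: 267 °C = 540 K.
Q = εσA(T⁴ − T_s⁴). T⁴ − T_s⁴ = (540)⁴ − (308)⁴ = 8.50×10^10 − 9.00×10^9 = 7.60×10^10 K⁴.
Q = 0.63 × 5.67×10⁻⁸ × 5.03×10^-3 × 7.60×10^10 = 13.7 W.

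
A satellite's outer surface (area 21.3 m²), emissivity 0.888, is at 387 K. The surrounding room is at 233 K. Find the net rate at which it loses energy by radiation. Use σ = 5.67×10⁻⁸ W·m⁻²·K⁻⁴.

Q ≈ 20900 W

Q = εσA(T⁴ − T_s⁴). T⁴ − T_s⁴ = (387)⁴ − (233)⁴ = 2.24×10^10 − 2.95×10^9 = 1.95×10^10 K⁴.
Q = 0.888 × 5.67×10⁻⁸ × 21.3 × 1.95×10^10 = 20900 W.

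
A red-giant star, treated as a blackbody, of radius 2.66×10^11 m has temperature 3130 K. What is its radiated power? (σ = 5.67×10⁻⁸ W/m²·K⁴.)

A = 4πr² = 4π × (2.66×10^11)² = 8.89×10^23 m².
P = σAT⁴ = 5.67×10⁻⁸ × 8.89×10^23 × (3130)⁴ = 5.67×10⁻⁸ × 8.89×10^23 × 9.60×10^13.
P = 4.84×10^30 W.

P ≈ 4.84×10^30 W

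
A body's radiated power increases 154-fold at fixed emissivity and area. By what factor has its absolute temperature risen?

factor ≈ 3.52

P ∝ T⁴ ⇒ T ∝ P^(1/4), so T scales by (154)^(1/4) = 3.52.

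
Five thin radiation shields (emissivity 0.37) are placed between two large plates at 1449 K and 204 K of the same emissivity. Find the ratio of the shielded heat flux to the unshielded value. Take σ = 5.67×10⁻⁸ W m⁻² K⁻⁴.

With N identical shields there are N+1 = 6 gaps in series, each with the same radiative resistance, so the flux falls to 1/(N+1) of its unshielded value.

ratio ≈ 0.167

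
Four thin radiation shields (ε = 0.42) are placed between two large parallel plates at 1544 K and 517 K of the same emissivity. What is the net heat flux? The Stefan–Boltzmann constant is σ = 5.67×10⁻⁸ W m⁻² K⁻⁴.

q ≈ 16900 W/m²

Each of the 5 gaps contributes resistance (2/ε − 1) = 2/0.42 − 1 = 3.762; total = 18.81.
q = σ(T₁⁴ − T₂⁴) / 18.81 = 5.67×10⁻⁸ × 5.61×10^12 / 18.81 = 16900 W/m².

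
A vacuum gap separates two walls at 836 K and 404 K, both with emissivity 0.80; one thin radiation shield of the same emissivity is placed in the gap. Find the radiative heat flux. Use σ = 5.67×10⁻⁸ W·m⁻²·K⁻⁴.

Each of the 2 gaps contributes resistance (2/ε − 1) = 2/0.80 − 1 = 1.500; total = 3.000.
q = σ(T₁⁴ − T₂⁴) / 3.000 = 5.67×10⁻⁸ × 4.62×10^11 / 3.000 = 8730 W/m².

q ≈ 8730 W/m²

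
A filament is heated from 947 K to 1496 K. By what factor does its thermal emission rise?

P ∝ T⁴, so the ratio is (1496/947)⁴ = (1.580)⁴ = 6.23.

ratio ≈ 6.23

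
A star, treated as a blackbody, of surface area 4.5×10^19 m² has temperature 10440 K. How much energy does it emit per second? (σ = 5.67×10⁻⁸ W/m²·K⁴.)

P ≈ 3.03×10^28 W

P = σAT⁴ = 5.67×10⁻⁸ × 4.50×10^19 × (10440)⁴ = 5.67×10⁻⁸ × 4.50×10^19 × 1.19×10^16.
P = 3.03×10^28 W.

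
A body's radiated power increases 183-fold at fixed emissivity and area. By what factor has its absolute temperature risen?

factor ≈ 3.68

P ∝ T⁴ ⇒ T ∝ P^(1/4), so T scales by (183)^(1/4) = 3.68.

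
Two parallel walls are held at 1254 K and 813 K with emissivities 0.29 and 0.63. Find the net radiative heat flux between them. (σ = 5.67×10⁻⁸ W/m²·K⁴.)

For two large parallel gray plates, q = σ(T₁⁴ − T₂⁴) / (1/ε₁ + 1/ε₂ − 1).
1/ε₁ + 1/ε₂ − 1 = 1/0.29 + 1/0.63 − 1 = 4.036.
T₁⁴ − T₂⁴ = 2.47×10^12 − 4.37×10^11 = 2.04×10^12 K⁴.
q = 5.67×10⁻⁸ × 2.04×10^12 / 4.036 = 28600 W/m².

q ≈ 28600 W/m²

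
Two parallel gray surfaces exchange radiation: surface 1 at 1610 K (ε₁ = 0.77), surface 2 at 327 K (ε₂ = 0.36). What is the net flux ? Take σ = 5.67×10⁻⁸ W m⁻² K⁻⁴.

For two large parallel gray plates, q = σ(T₁⁴ − T₂⁴) / (1/ε₁ + 1/ε₂ − 1).
1/ε₁ + 1/ε₂ − 1 = 1/0.77 + 1/0.36 − 1 = 3.076.
T₁⁴ − T₂⁴ = 6.72×10^12 − 1.14×10^10 = 6.71×10^12 K⁴.
q = 5.67×10⁻⁸ × 6.71×10^12 / 3.076 = 1.24×10^5 W/m².

q ≈ 1.24×10^5 W/m²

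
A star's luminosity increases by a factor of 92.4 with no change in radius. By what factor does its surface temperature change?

factor ≈ 3.10

P ∝ T⁴ ⇒ T ∝ P^(1/4), so T scales by (92.4)^(1/4) = 3.10.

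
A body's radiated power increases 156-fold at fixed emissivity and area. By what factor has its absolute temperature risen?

factor ≈ 3.53

P ∝ T⁴ ⇒ T ∝ P^(1/4), so T scales by (156)^(1/4) = 3.53.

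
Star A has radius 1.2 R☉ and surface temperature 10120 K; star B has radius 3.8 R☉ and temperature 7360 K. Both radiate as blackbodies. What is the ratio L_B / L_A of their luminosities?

L_B/L_A ≈ 2.81

L = 4πR²σT⁴ ∝ R²T⁴, so L_B/L_A = (3.8/1.2)² × (7360/10120)⁴ = 10.0 × 0.280 = 2.81.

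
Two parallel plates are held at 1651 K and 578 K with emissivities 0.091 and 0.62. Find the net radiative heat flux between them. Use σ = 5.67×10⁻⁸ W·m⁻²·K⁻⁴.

q ≈ 35800 W/m²

For two large parallel gray plates, q = σ(T₁⁴ − T₂⁴) / (1/ε₁ + 1/ε₂ − 1).
1/ε₁ + 1/ε₂ − 1 = 1/0.091 + 1/0.62 − 1 = 11.60.
T₁⁴ − T₂⁴ = 7.43×10^12 − 1.12×10^11 = 7.32×10^12 K⁴.
q = 5.67×10⁻⁸ × 7.32×10^12 / 11.60 = 35800 W/m².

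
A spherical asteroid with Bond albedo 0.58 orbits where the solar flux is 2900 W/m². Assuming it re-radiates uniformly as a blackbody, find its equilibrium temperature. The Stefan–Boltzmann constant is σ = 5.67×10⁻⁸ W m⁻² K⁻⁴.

T ≈ 271 K

Power absorbed = (1−a)S·πR²; power emitted = 4πR²σT⁴. Equating and cancelling πR²:
T = ((1−a)S / 4σ)^(1/4) = (1220 / (4 × 5.67×10⁻⁸))^(1/4) = (5.37×10^9)^(1/4).
T = 271 K.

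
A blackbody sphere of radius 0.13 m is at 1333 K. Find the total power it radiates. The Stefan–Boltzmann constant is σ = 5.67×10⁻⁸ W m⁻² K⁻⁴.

A = 4πr² = 4π × (0.13)² = 0.212 m².
P = σAT⁴ = 5.67×10⁻⁸ × 0.212 × (1333)⁴ = 5.67×10⁻⁸ × 0.212 × 3.16×10^12.
P = 38000 W.

P ≈ 38000 W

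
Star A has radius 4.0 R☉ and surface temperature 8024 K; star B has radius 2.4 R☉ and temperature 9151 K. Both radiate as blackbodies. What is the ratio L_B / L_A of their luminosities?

L_B/L_A ≈ 0.609

L = 4πR²σT⁴ ∝ R²T⁴, so L_B/L_A = (2.4/4.0)² × (9151/8024)⁴ = 0.360 × 1.69 = 0.609.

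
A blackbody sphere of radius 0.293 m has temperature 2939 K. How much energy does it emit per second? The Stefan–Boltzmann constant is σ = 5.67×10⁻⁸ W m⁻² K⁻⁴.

A = 4πr² = 4π × (0.293)² = 1.08 m².
P = σAT⁴ = 5.67×10⁻⁸ × 1.08 × (2939)⁴ = 5.67×10⁻⁸ × 1.08 × 7.46×10^13.
P = 4.56×10^6 W.

P ≈ 4.56×10^6 W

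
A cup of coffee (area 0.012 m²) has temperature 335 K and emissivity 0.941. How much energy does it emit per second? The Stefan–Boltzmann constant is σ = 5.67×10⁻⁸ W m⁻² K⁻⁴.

P ≈ 8.06 W

P = εσAT⁴ = 0.941 × 5.67×10⁻⁸ × 0.0120 × (335)⁴ = 0.941 × 5.67×10⁻⁸ × 0.0120 × 1.26×10^10.
P = 8.06 W.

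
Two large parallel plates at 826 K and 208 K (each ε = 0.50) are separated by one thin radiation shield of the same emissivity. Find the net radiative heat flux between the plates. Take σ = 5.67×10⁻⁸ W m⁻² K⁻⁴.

Each of the 2 gaps contributes resistance (2/ε − 1) = 2/0.50 − 1 = 3.000; total = 6.000.
q = σ(T₁⁴ − T₂⁴) / 6.000 = 5.67×10⁻⁸ × 4.64×10^11 / 6.000 = 4380 W/m².

q ≈ 4380 W/m²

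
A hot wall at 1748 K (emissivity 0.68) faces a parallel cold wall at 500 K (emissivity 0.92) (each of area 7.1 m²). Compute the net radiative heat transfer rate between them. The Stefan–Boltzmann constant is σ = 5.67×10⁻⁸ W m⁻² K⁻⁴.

Q ≈ 2.40×10^6 W

For two large parallel gray plates, q = σ(T₁⁴ − T₂⁴) / (1/ε₁ + 1/ε₂ − 1).
1/ε₁ + 1/ε₂ − 1 = 1/0.68 + 1/0.92 − 1 = 1.558.
T₁⁴ − T₂⁴ = 9.34×10^12 − 6.25×10^10 = 9.27×10^12 K⁴.
q = 5.67×10⁻⁸ × 9.27×10^12 / 1.558 = 3.38×10^5 W/m².
Q = q·A = 3.38×10^5 × 7.1 = 2.40×10^6 W.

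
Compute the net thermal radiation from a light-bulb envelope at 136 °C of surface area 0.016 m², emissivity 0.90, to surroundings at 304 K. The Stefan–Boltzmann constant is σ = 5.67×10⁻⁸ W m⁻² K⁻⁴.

Q ≈ 15.9 W

Convert: 136 °C = 409 K.
Q = εσA(T⁴ − T_s⁴). T⁴ − T_s⁴ = (409)⁴ − (304)⁴ = 2.80×10^10 − 8.54×10^9 = 1.94×10^10 K⁴.
Q = 0.90 × 5.67×10⁻⁸ × 0.0160 × 1.94×10^10 = 15.9 W.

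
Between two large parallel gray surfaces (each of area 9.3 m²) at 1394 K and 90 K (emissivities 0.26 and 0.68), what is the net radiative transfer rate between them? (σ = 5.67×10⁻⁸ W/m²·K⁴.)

For two large parallel gray plates, q = σ(T₁⁴ − T₂⁴) / (1/ε₁ + 1/ε₂ − 1).
1/ε₁ + 1/ε₂ − 1 = 1/0.26 + 1/0.68 − 1 = 4.317.
T₁⁴ − T₂⁴ = 3.78×10^12 − 6.56×10^7 = 3.78×10^12 K⁴.
q = 5.67×10⁻⁸ × 3.78×10^12 / 4.317 = 49600 W/m².
Q = q·A = 49600 × 9.3 = 4.61×10^5 W.

Q ≈ 4.61×10^5 W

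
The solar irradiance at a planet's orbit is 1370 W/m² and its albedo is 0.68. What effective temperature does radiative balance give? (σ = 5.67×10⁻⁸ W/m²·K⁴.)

Power absorbed = (1−a)S·πR²; power emitted = 4πR²σT⁴. Equating and cancelling πR²:
T = ((1−a)S / 4σ)^(1/4) = (438 / (4 × 5.67×10⁻⁸))^(1/4) = (1.93×10^9)^(1/4).
T = 210 K.

T ≈ 210 K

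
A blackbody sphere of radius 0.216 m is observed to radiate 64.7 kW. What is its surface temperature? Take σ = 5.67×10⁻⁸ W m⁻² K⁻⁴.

T ≈ 1180 K

A = 4πr² = 4π × (0.216)² = 0.586 m².
From P = σAT⁴, T = (P / σA)^(1/4) = (64700 / (5.67×10⁻⁸ × 0.586))^(1/4).
T = (1.95×10^12)^(1/4) = 1180 K.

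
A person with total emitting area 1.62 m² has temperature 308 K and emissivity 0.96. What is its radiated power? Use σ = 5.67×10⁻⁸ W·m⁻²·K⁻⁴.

P ≈ 794 W

P = εσAT⁴ = 0.96 × 5.67×10⁻⁸ × 1.62 × (308)⁴ = 0.96 × 5.67×10⁻⁸ × 1.62 × 9.00×10^9.
P = 794 W.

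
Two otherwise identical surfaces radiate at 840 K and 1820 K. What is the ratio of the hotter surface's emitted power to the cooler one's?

P ∝ T⁴, so the ratio is (1820/840)⁴ = (2.167)⁴ = 22.0.

ratio ≈ 22.0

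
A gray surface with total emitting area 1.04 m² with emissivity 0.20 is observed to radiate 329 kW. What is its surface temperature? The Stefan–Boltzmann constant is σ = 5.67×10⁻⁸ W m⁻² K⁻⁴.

From P = εσAT⁴, T = (P / εσA)^(1/4) = (3.29×10^5 / (0.20 × 5.67×10⁻⁸ × 1.04))^(1/4).
T = (2.79×10^13)^(1/4) = 2300 K.

T ≈ 2300 K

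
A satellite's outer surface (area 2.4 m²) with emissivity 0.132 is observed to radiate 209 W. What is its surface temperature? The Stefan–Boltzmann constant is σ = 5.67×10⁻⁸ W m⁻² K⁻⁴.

T ≈ 328 K

From P = εσAT⁴, T = (P / εσA)^(1/4) = (209 / (0.132 × 5.67×10⁻⁸ × 2.40))^(1/4).
T = (1.16×10^10)^(1/4) = 328 K.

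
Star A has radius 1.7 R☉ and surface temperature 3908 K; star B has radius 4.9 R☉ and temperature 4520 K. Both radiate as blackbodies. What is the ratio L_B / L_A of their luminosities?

L = 4πR²σT⁴ ∝ R²T⁴, so L_B/L_A = (4.9/1.7)² × (4520/3908)⁴ = 8.31 × 1.79 = 14.9.

L_B/L_A ≈ 14.9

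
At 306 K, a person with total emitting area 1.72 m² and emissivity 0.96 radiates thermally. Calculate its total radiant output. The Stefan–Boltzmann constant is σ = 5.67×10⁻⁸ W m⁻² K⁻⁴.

Stefan–Boltzmann: P = εσAT⁴ = 0.96 × 5.67×10⁻⁸ × 1.72 × (306)⁴ = 0.96 × 5.67×10⁻⁸ × 1.72 × 8.77×10^9.
P = 821 W.

P ≈ 821 W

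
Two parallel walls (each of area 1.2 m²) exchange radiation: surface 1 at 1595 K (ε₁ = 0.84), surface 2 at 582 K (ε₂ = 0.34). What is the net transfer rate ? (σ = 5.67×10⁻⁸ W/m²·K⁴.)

Q ≈ 1.38×10^5 W

For two large parallel gray plates, q = σ(T₁⁴ − T₂⁴) / (1/ε₁ + 1/ε₂ − 1).
1/ε₁ + 1/ε₂ − 1 = 1/0.84 + 1/0.34 − 1 = 3.132.
T₁⁴ − T₂⁴ = 6.47×10^12 − 1.15×10^11 = 6.36×10^12 K⁴.
q = 5.67×10⁻⁸ × 6.36×10^12 / 3.132 = 1.15×10^5 W/m².
Q = q·A = 1.15×10^5 × 1.2 = 1.38×10^5 W.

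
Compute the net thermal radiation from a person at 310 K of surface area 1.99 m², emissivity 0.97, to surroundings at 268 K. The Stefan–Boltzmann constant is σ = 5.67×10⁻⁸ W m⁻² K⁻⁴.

Q ≈ 446 W

Q = εσA(T⁴ − T_s⁴). T⁴ − T_s⁴ = (310)⁴ − (268)⁴ = 9.24×10^9 − 5.16×10^9 = 4.08×10^9 K⁴.
Q = 0.97 × 5.67×10⁻⁸ × 1.99 × 4.08×10^9 = 446 W.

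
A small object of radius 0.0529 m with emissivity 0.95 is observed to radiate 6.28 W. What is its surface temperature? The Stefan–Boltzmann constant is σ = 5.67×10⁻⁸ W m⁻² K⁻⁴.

A = 4πr² = 4π × (0.0529)² = 0.0352 m².
From P = εσAT⁴, T = (P / εσA)^(1/4) = (6.28 / (0.95 × 5.67×10⁻⁸ × 0.0352))^(1/4).
T = (3.32×10^9)^(1/4) = 240 K.

T ≈ 240 K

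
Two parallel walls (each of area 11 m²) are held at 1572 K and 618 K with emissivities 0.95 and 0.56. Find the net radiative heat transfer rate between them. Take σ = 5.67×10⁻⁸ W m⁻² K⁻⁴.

For two large parallel gray plates, q = σ(T₁⁴ − T₂⁴) / (1/ε₁ + 1/ε₂ − 1).
1/ε₁ + 1/ε₂ − 1 = 1/0.95 + 1/0.56 − 1 = 1.838.
T₁⁴ − T₂⁴ = 6.11×10^12 − 1.46×10^11 = 5.96×10^12 K⁴.
q = 5.67×10⁻⁸ × 5.96×10^12 / 1.838 = 1.84×10^5 W/m².
Q = q·A = 1.84×10^5 × 11 = 2.02×10^6 W.

Q ≈ 2.02×10^6 W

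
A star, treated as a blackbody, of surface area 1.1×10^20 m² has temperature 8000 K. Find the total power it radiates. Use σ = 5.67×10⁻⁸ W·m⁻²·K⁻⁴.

P = σAT⁴ = 5.67×10⁻⁸ × 1.10×10^20 × (8000)⁴ = 5.67×10⁻⁸ × 1.10×10^20 × 4.10×10^15.
P = 2.55×10^28 W.

P ≈ 2.55×10^28 W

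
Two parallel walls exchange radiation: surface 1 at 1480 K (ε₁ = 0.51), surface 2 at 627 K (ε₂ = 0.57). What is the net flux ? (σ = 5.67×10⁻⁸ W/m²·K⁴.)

q ≈ 97000 W/m²

For two large parallel gray plates, q = σ(T₁⁴ − T₂⁴) / (1/ε₁ + 1/ε₂ − 1).
1/ε₁ + 1/ε₂ − 1 = 1/0.51 + 1/0.57 − 1 = 2.715.
T₁⁴ − T₂⁴ = 4.80×10^12 − 1.55×10^11 = 4.64×10^12 K⁴.
q = 5.67×10⁻⁸ × 4.64×10^12 / 2.715 = 97000 W/m².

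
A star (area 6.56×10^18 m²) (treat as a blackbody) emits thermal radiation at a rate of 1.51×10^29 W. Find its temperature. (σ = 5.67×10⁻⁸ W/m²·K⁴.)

T ≈ 25200 K

From P = σAT⁴, T = (P / σA)^(1/4) = (1.51×10^29 / (5.67×10⁻⁸ × 6.56×10^18))^(1/4).
T = (4.06×10^17)^(1/4) = 25200 K.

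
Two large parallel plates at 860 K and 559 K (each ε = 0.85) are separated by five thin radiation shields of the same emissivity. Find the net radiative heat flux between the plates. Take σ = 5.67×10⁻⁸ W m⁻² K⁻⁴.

Each of the 6 gaps contributes resistance (2/ε − 1) = 2/0.85 − 1 = 1.353; total = 8.118.
q = σ(T₁⁴ − T₂⁴) / 8.118 = 5.67×10⁻⁸ × 4.49×10^11 / 8.118 = 3140 W/m².

q ≈ 3140 W/m²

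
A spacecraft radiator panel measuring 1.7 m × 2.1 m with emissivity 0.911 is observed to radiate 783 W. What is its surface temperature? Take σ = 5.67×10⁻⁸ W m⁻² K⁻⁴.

A = 1.7 × 2.1 = 3.57 m².
From P = εσAT⁴, T = (P / εσA)^(1/4) = (783 / (0.911 × 5.67×10⁻⁸ × 3.57))^(1/4).
T = (4.25×10^9)^(1/4) = 255 K.

T ≈ 255 K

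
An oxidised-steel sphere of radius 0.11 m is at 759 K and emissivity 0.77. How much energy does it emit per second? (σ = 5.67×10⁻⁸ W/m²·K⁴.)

A = 4πr² = 4π × (0.11)² = 0.152 m².
Stefan–Boltzmann: P = εσAT⁴ = 0.77 × 5.67×10⁻⁸ × 0.152 × (759)⁴ = 0.77 × 5.67×10⁻⁸ × 0.152 × 3.32×10^11.
P = 2200 W.

P ≈ 2200 W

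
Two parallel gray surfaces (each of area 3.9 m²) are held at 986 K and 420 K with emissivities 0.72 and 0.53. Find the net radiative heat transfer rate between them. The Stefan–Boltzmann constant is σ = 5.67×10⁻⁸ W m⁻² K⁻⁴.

Q ≈ 88800 W

For two large parallel gray plates, q = σ(T₁⁴ − T₂⁴) / (1/ε₁ + 1/ε₂ − 1).
1/ε₁ + 1/ε₂ − 1 = 1/0.72 + 1/0.53 − 1 = 2.276.
T₁⁴ − T₂⁴ = 9.45×10^11 − 3.11×10^10 = 9.14×10^11 K⁴.
q = 5.67×10⁻⁸ × 9.14×10^11 / 2.276 = 22800 W/m².
Q = q·A = 22800 × 3.9 = 88800 W.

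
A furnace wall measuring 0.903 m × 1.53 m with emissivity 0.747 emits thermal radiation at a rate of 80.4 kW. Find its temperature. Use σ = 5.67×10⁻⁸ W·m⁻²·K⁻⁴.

T ≈ 1080 K

A = 0.903 × 1.53 = 1.38 m².
From P = εσAT⁴, T = (P / εσA)^(1/4) = (80400 / (0.747 × 5.67×10⁻⁸ × 1.38))^(1/4).
T = (1.37×10^12)^(1/4) = 1080 K.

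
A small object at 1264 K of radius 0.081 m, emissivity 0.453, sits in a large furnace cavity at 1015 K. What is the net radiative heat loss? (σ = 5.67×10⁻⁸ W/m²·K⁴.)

A = 4πr² = 4π × (0.081)² = 0.0824 m².
Q = εσA(T⁴ − T_s⁴). T⁴ − T_s⁴ = (1264)⁴ − (1015)⁴ = 2.55×10^12 − 1.06×10^12 = 1.49×10^12 K⁴.
Q = 0.453 × 5.67×10⁻⁸ × 0.0824 × 1.49×10^12 = 3160 W.

Q ≈ 3160 W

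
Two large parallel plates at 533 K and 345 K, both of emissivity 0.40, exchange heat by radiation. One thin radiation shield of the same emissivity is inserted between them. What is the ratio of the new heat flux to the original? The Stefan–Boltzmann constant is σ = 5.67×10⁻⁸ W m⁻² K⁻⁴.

ratio ≈ 0.500

With N identical shields there are N+1 = 2 gaps in series, each with the same radiative resistance, so the flux falls to 1/(N+1) of its unshielded value.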